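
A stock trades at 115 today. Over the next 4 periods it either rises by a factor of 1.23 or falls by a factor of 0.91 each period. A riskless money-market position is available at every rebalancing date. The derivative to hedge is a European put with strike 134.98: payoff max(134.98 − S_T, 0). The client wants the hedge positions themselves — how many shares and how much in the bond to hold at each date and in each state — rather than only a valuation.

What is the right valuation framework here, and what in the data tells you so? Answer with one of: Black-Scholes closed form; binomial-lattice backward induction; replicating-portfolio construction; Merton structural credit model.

framework: replicating-portfolio construction

Key observation: the task asks for the hedge itself — share and bond holdings at every node of the 4-period tree on spot 115 with factors 1.23/0.91 — which is exactly what the replicating-portfolio construction produces.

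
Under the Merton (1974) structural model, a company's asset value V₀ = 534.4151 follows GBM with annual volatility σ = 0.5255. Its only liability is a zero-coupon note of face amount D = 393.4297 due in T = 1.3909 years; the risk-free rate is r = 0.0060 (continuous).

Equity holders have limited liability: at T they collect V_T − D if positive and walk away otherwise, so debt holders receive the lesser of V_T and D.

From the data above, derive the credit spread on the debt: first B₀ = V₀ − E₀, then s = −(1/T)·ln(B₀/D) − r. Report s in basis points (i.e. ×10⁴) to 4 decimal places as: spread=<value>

With assets at 534.4151 and a single debt payment of 393.4297 at 1.3909 years:
d₁ = [ln(V₀/D) + (r + σ²/2)T] / (σ√T)
   = [ln(534.4151/393.4297) + (0.0060 + 0.5·0.5255²)·1.3909] / (0.5255·√1.3909)
   = [0.306270 + 0.200394] / 0.619756 = 0.817523
d₂ = d₁ − σ√T = 0.817523 − 0.619756 = 0.197767
N(d₁) = 0.793185,  N(d₂) = 0.578386,  e^(−rT) = 0.991689
E₀ = V₀·N(d₁) − D·e^(−rT)·N(d₂)
   = 534.4151·0.793185 − 393.4297·0.991689·0.578386 = 198.226906
B₀ = V₀ − E₀ = 534.4151 − 198.226906 = 336.188194
spread = −(1/T)·ln(B₀/D) − r = −(1/1.3909)·ln(336.188194/393.4297) − 0.0060 = 0.10704285
in basis points: 0.10704285 × 10⁴ = 1070.4285 bp

spread=1070.4285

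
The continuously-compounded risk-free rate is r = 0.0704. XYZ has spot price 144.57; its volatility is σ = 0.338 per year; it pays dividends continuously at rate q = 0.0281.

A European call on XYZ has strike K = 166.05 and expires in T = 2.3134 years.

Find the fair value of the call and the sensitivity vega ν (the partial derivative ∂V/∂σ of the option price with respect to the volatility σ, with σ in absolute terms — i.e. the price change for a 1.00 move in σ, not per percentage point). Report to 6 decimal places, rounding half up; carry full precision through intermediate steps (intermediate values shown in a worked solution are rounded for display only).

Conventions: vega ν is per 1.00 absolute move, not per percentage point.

σ√T = 0.338·√2.3134 = 0.514093
d₁ = (ln(S/K) + (r−q+σ²/2)T) / (σ√T) = (ln(144.57/166.05) + (0.0704−0.0281+0.338²/2)·2.3134) / 0.514093 = (-0.138525 + 0.230003) / 0.514093 = 0.177940
d₂ = d₁ − σ√T = 0.177940 − 0.514093 = -0.336154
e^{−rT} = 0.849707
e^{−qT} = 0.937061
N(d₁) = 0.570615,  N(d₂) = 0.368378
Call price V = S·e^{−qT}·N(d₁) − K·e^{−rT}·N(d₂) = 77.301747 − 51.975821 = 25.325926
φ(d₁) = (1/√(2π))·e^{−d₁²/2} = 0.392676
ν = S·e^{−qT}·φ(d₁)·√T = 80.910742

price = 25.325926
ν = 80.910742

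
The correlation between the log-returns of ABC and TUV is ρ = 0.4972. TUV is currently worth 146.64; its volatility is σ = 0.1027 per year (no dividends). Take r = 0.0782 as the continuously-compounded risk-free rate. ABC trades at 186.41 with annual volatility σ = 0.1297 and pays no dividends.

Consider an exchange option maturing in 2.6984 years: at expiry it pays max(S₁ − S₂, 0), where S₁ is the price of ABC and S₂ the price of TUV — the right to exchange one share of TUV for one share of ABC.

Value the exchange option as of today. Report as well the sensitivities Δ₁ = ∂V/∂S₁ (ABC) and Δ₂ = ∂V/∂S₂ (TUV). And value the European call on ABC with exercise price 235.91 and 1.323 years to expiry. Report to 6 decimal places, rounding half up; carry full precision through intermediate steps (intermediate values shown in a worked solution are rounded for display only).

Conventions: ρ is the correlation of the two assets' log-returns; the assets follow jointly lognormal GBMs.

exchange price = 41.469468
Δ1 = 0.907715
Δ2 = -0.871098
price(ABC call K=235.91) = 3.060642

σ_eff = √(σ₁² + σ₂² − 2ρσ₁σ₂) = √(0.1297² + 0.1027² − 2·0.4972·0.1297·0.1027) = 0.118844
d₁ = (ln(S₁/S₂) + (q₂ − q₁ + σ_eff²/2)T) / (σ_eff√T) = (ln(186.41/146.64) + (0.0 − 0.0 + 0.007062)·2.6984) / 0.195222 = 1.326817
d₂ = d₁ − σ_eff√T = 1.326817 − 0.195222 = 1.131595
N(d₁) = 0.907715,  N(d₂) = 0.871098
V = S₁·e^{−q₁T}·N(d₁) − S₂·e^{−q₂T}·N(d₂) = 169.207214 − 127.737746 = 41.469468
Δ₁ = e^{−q₁T}·N(d₁) = 0.907715;  Δ₂ = −e^{−q₂T}·N(d₂) = -0.871098
[vanilla: ABC call K=235.91]
σ√T = 0.1297·√1.323 = 0.149183
d₁ = (ln(S/K) + (r+σ²/2)T) / (σ√T) = (ln(186.41/235.91) + (0.0782+0.1297²/2)·1.323) / 0.149183 = (-0.235502 + 0.114586) / 0.149183 = -0.810516
d₂ = d₁ − σ√T = -0.810516 − 0.149183 = -0.959700
e^{−rT} = 0.901713
N(d₁) = 0.208822,  N(d₂) = 0.168603
price = S·N(d₁) − K·e^{−rT}·N(d₂) = 38.926461 − 35.865818 = 3.060642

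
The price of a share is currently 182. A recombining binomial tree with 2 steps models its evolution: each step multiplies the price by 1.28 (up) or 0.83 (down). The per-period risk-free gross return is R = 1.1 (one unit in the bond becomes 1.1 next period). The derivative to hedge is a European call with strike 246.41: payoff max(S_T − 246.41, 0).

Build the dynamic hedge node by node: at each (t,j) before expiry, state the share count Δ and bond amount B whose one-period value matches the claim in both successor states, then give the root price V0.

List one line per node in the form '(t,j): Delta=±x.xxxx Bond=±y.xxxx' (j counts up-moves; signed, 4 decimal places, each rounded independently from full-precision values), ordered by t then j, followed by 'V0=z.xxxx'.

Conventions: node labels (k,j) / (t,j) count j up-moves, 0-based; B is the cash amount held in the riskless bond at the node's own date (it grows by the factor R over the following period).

(0,0): Delta=0.3448 Bond=-47.3569
(1,0): Delta=0.0000 Bond=0.0000
(1,1): Delta=0.4939 Bond=-86.8210
V0=15.4053

No-arbitrage ⇒ martingale measure with p* = (R−d)/(u−d) = 0.6000.
Payoffs at expiry: V(2,0)=0.0000, V(2,1)=0.0000, V(2,2)=51.7788
Node (1,0) S=151.0600: V=(p*·0.0000+(1−p*)·0.0000)/1.1=0.0000; Δ=(0.0000−0.0000)/(193.3568−125.3798)=0.0000; B=V−Δ·S=0.0000
Node (1,1) S=232.9600: V=(p*·51.7788+(1−p*)·0.0000)/1.1=28.2430; Δ=(51.7788−0.0000)/(298.1888−193.3568)=0.4939; B=V−Δ·S=-86.8210
Node (0,0) S=182.0000: V=(p*·28.2430+(1−p*)·0.0000)/1.1=15.4053; Δ=(28.2430−0.0000)/(232.9600−151.0600)=0.3448; B=V−Δ·S=-47.3569
Verification: the root portfolio costs Δ(0,0)·S0 + B(0,0) = 15.4053, matching V0.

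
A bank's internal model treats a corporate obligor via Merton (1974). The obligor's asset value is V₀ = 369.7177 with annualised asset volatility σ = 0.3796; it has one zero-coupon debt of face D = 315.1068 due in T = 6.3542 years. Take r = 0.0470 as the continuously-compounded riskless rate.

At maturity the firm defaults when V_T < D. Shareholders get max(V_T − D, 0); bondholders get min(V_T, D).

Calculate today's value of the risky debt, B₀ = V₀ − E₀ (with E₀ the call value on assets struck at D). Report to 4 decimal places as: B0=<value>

Apply the equity-as-call identities (strike 315.1068, horizon 6.3542 years):
d₁ = [ln(V₀/D) + (r + σ²/2)T] / (σ√T)
   = [ln(369.7177/315.1068) + (0.0470 + 0.5·0.3796²)·6.3542] / (0.3796·√6.3542)
   = [0.159828 + 0.756455] / 0.956878 = 0.957576
d₂ = d₁ − σ√T = 0.957576 − 0.956878 = 0.000698
N(d₁) = 0.830862,  N(d₂) = 0.500278,  e^(−rT) = 0.741821
E₀ = V₀·N(d₁) − D·e^(−rT)·N(d₂)
   = 369.7177·0.830862 − 315.1068·0.741821·0.500278 = 190.242790
B₀ = V₀ − E₀ = 369.7177 − 190.242790 = 179.474910

B0=179.4749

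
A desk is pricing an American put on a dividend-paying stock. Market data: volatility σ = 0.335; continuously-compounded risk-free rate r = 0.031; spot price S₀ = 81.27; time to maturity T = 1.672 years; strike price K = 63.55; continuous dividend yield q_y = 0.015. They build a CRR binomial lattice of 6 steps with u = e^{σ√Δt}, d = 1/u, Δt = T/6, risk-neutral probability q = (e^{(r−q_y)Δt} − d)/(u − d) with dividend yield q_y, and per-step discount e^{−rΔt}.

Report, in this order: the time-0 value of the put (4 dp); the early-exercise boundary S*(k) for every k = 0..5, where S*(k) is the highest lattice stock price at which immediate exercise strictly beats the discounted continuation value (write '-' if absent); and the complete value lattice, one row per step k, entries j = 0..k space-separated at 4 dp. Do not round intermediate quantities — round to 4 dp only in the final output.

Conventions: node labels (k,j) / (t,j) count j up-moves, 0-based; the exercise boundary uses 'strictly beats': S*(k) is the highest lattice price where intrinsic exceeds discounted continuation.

Δt=0.27867, u=1.19344, d=0.83791, q=0.46847, disc=e^(-rΔt)=0.99140
k=6 terminal: V=max(K-S,0) → 35.4233 23.4889 6.4907 0.0000 0.0000 0.0000 0.0000
k=5: j=0 S=33.5677 intr=29.9823 cont=29.5757 V=29.9823[EX]; j=1 S=47.8107 intr=15.7393 cont=15.3921 V=15.7393[EX]; j=2 S=68.0971 intr=0.0000 cont=3.4203 V=3.4203[hold]; j=3 S=96.9911 intr=0.0000 cont=0.0000 V=0.0000[hold]; j=4 S=138.1452 intr=0.0000 cont=0.0000 V=0.0000[hold]; j=5 S=196.7612 intr=0.0000 cont=0.0000 V=0.0000[hold]  S*(5)=47.8107
k=4: j=0 S=40.0611 intr=23.4889 cont=23.1094 V=23.4889[EX]; j=1 S=57.0593 intr=6.4907 cont=9.8825 V=9.8825[hold]; j=2 S=81.2700 intr=0.0000 cont=1.8023 V=1.8023[hold]; j=3 S=115.7534 intr=0.0000 cont=0.0000 V=0.0000[hold]; j=4 S=164.8685 intr=0.0000 cont=0.0000 V=0.0000[hold]  S*(4)=40.0611
k=3: j=0 S=47.8107 intr=15.7393 cont=16.9674 V=16.9674[hold]; j=1 S=68.0971 intr=0.0000 cont=6.0447 V=6.0447[hold]; j=2 S=96.9911 intr=0.0000 cont=0.9498 V=0.9498[hold]; j=3 S=138.1452 intr=0.0000 cont=0.0000 V=0.0000[hold]  S*(3)=-
k=2: j=0 S=57.0593 intr=6.4907 cont=11.7485 V=11.7485[hold]; j=1 S=81.2700 intr=0.0000 cont=3.6264 V=3.6264[hold]; j=2 S=115.7534 intr=0.0000 cont=0.5005 V=0.5005[hold]  S*(2)=-
k=1: j=0 S=68.0971 intr=0.0000 cont=7.8752 V=7.8752[hold]; j=1 S=96.9911 intr=0.0000 cont=2.1434 V=2.1434[hold]  S*(1)=-
k=0: j=0 S=81.2700 intr=0.0000 cont=5.1454 V=5.1454[hold]  S*(0)=-

price = 5.1454
boundary = - - - - 40.0611 47.8107
tree:
5.1454
7.8752 2.1434
11.7485 3.6264 0.5005
16.9674 6.0447 0.9498 0.0000
23.4889 9.8825 1.8023 0.0000 0.0000
29.9823 15.7393 3.4203 0.0000 0.0000 0.0000
35.4233 23.4889 6.4907 0.0000 0.0000 0.0000 0.0000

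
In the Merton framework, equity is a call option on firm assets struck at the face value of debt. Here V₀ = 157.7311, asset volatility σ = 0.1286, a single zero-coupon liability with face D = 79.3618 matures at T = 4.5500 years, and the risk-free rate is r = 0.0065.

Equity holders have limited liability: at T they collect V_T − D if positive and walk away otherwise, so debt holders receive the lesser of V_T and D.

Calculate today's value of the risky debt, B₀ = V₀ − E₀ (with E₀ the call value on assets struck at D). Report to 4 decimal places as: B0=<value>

Equity is a call on the firm's assets struck at D = 79.3618:
d₁ = [ln(V₀/D) + (r + σ²/2)T] / (σ√T)
   = [ln(157.7311/79.3618) + (0.0065 + 0.5·0.1286²)·4.5500] / (0.1286·√4.5500)
   = [0.686875 + 0.067199] / 0.274313 = 2.748951
d₂ = d₁ − σ√T = 2.748951 − 0.274313 = 2.474638
N(d₁) = 0.997011,  N(d₂) = 0.993331,  e^(−rT) = 0.970858
E₀ = V₀·N(d₁) − D·e^(−rT)·N(d₂)
   = 157.7311·0.997011 − 79.3618·0.970858·0.993331 = 80.724355
B₀ = V₀ − E₀ = 157.7311 − 80.724355 = 77.006745

B0=77.0067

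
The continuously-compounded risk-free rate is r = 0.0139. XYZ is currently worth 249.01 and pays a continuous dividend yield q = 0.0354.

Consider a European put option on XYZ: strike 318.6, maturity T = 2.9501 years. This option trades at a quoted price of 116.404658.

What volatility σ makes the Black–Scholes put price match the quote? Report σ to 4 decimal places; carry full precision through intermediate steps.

At σ = 0.3845 the Black–Scholes value reproduces the quote:
σ√T = 0.3845·√2.9501 = 0.660412
d₁ = (ln(S/K) + (r−q+σ²/2)T) / (σ√T) = (ln(249.01/318.6) + (0.0139−0.0354+0.3845²/2)·2.9501) / 0.660412 = (-0.246443 + 0.154645) / 0.660412 = -0.139002
d₂ = d₁ − σ√T = -0.139002 − 0.660412 = -0.799414
e^{−rT} = 0.959823
e^{−qT} = 0.900835
N(−d₁) = 0.555276,  N(−d₂) = 0.787975
V = K·e^{−rT}·N(−d₂) − S·e^{−qT}·N(−d₁) = 240.962378 − 124.557720 = 116.404658 (matching the quote); vega is positive throughout, so no other σ reproduces this price

sigma = 0.3845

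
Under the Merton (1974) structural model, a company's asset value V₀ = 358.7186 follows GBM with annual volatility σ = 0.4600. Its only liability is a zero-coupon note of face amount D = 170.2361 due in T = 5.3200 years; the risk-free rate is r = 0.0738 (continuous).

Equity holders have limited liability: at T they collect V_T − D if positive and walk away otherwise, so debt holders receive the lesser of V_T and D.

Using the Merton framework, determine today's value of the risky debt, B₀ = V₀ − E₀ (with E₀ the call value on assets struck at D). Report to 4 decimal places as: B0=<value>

Equity is a call on the firm's assets struck at D = 170.2361:
d₁ = [ln(V₀/D) + (r + σ²/2)T] / (σ√T)
   = [ln(358.7186/170.2361) + (0.0738 + 0.5·0.4600²)·5.3200] / (0.4600·√5.3200)
   = [0.745352 + 0.955472] / 1.060996 = 1.603045
d₂ = d₁ − σ√T = 1.603045 − 1.060996 = 0.542049
N(d₁) = 0.945538,  N(d₂) = 0.706108,  e^(−rT) = 0.675288
E₀ = V₀·N(d₁) − D·e^(−rT)·N(d₂)
   = 358.7186·0.945538 − 170.2361·0.675288·0.706108 = 258.008928
B₀ = V₀ − E₀ = 358.7186 − 258.008928 = 100.709672

B0=100.7097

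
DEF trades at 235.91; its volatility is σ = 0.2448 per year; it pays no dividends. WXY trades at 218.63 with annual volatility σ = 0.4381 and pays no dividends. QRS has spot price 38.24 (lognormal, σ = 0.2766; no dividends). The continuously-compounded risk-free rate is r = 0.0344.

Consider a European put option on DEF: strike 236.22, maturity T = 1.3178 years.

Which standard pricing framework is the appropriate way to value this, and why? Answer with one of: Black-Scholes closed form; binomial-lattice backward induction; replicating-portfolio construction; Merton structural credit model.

Key observation: a European claim on DEF (strike 236.22) — a lognormal (GBM) underlying with constant rate and volatility — has an exact closed-form value; no lattice or capital structure is involved.

framework: Black-Scholes closed form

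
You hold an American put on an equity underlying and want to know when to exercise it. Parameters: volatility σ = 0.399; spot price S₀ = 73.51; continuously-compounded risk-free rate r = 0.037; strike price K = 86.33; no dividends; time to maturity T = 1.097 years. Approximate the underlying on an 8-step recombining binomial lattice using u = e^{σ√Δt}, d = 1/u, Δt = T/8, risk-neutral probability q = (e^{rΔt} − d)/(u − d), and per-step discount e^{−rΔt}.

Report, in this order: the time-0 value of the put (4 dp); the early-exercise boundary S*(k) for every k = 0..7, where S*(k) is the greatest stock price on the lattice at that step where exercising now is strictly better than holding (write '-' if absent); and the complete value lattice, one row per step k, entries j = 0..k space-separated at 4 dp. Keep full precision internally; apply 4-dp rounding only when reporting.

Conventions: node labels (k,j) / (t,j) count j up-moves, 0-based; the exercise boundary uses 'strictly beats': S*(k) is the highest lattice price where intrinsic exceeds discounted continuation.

price = 19.1197
boundary = - - - 47.1893 54.7030 47.1893 54.7030 63.4131
tree:
19.1197
25.0718 12.8813
31.8583 17.9936 7.4856
39.1407 24.3153 11.3434 3.3903
45.6223 31.6270 16.6607 5.7095 0.9165
51.2137 39.1407 23.5302 9.4036 1.7725 0.0000
56.0371 45.6223 31.6270 15.0178 3.4278 0.0000 0.0000
60.1979 51.2137 39.1407 22.9169 6.6291 0.0000 0.0000 0.0000
63.7873 56.0371 45.6223 31.6270 12.8200 0.0000 0.0000 0.0000 0.0000

Δt=0.13712, u=1.15922, d=0.86265, q=0.48028, disc=e^(-rΔt)=0.99494
k=8 terminal: V=max(K-S,0) → 63.7873 56.0371 45.6223 31.6270 12.8200 0.0000 0.0000 0.0000 0.0000
k=7: j=0 S=26.1321 intr=60.1979 cont=59.7611 V=60.1979[EX]; j=1 S=35.1163 intr=51.2137 cont=50.7768 V=51.2137[EX]; j=2 S=47.1893 intr=39.1407 cont=38.7038 V=39.1407[EX]; j=3 S=63.4131 intr=22.9169 cont=22.4800 V=22.9169[EX]; j=4 S=85.2146 intr=1.1154 cont=6.6291 V=6.6291[hold]; j=5 S=114.5115 intr=0.0000 cont=0.0000 V=0.0000[hold]; j=6 S=153.8807 intr=0.0000 cont=0.0000 V=0.0000[hold]; j=7 S=206.7851 intr=0.0000 cont=0.0000 V=0.0000[hold]  S*(7)=63.4131
k=6: j=0 S=30.2929 intr=56.0371 cont=55.6002 V=56.0371[EX]; j=1 S=40.7077 intr=45.6223 cont=45.1854 V=45.6223[EX]; j=2 S=54.7030 intr=31.6270 cont=31.1901 V=31.6270[EX]; j=3 S=73.5100 intr=12.8200 cont=15.0178 V=15.0178[hold]; j=4 S=98.7828 intr=0.0000 cont=3.4278 V=3.4278[hold]; j=5 S=132.7445 intr=0.0000 cont=0.0000 V=0.0000[hold]; j=6 S=178.3823 intr=0.0000 cont=0.0000 V=0.0000[hold]  S*(6)=54.7030
k=5: j=0 S=35.1163 intr=51.2137 cont=50.7768 V=51.2137[EX]; j=1 S=47.1893 intr=39.1407 cont=38.7038 V=39.1407[EX]; j=2 S=63.4131 intr=22.9169 cont=23.5302 V=23.5302[hold]; j=3 S=85.2146 intr=1.1154 cont=9.4036 V=9.4036[hold]; j=4 S=114.5115 intr=0.0000 cont=1.7725 V=1.7725[hold]; j=5 S=153.8807 intr=0.0000 cont=0.0000 V=0.0000[hold]  S*(5)=47.1893
k=4: j=0 S=40.7077 intr=45.6223 cont=45.1854 V=45.6223[EX]; j=1 S=54.7030 intr=31.6270 cont=31.4832 V=31.6270[EX]; j=2 S=73.5100 intr=12.8200 cont=16.6607 V=16.6607[hold]; j=3 S=98.7828 intr=0.0000 cont=5.7095 V=5.7095[hold]; j=4 S=132.7445 intr=0.0000 cont=0.9165 V=0.9165[hold]  S*(4)=54.7030
k=3: j=0 S=47.1893 intr=39.1407 cont=38.7038 V=39.1407[EX]; j=1 S=63.4131 intr=22.9169 cont=24.3153 V=24.3153[hold]; j=2 S=85.2146 intr=1.1154 cont=11.3434 V=11.3434[hold]; j=3 S=114.5115 intr=0.0000 cont=3.3903 V=3.3903[hold]  S*(3)=47.1893
k=2: j=0 S=54.7030 intr=31.6270 cont=31.8583 V=31.8583[hold]; j=1 S=73.5100 intr=12.8200 cont=17.9936 V=17.9936[hold]; j=2 S=98.7828 intr=0.0000 cont=7.4856 V=7.4856[hold]  S*(2)=-
k=1: j=0 S=63.4131 intr=22.9169 cont=25.0718 V=25.0718[hold]; j=1 S=85.2146 intr=1.1154 cont=12.8813 V=12.8813[hold]  S*(1)=-
k=0: j=0 S=73.5100 intr=12.8200 cont=19.1197 V=19.1197[hold]  S*(0)=-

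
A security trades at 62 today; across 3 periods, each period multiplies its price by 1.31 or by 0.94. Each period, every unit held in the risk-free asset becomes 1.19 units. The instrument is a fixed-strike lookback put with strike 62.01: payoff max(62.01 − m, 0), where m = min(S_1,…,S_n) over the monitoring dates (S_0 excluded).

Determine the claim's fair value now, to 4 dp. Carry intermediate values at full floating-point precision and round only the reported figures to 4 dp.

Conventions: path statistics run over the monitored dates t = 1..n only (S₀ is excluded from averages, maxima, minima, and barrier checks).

price = 1.0027

Set p* = 0.6757 (from d < R < u); the path-dependent value is the discounted p*-expectation over all price paths.
Enumerate all 2^3 = 8 price paths (U = up ×1.31, D = down ×0.94); each path with k up-moves has probability p*^k·(1−p*)^(3−k).
DDD: m=51.4962, payoff=10.5138, prob=0.034114
UDD: m=71.7660, payoff=0.0000, prob=0.071072
DUD: m=58.2800, payoff=3.7300, prob=0.071072
UUD: m=81.2200, payoff=0.0000, prob=0.148066
DDU: m=54.7832, payoff=7.2268, prob=0.071072
UDU: m=76.3468, payoff=0.0000, prob=0.148066
DUU: m=58.2800, payoff=3.7300, prob=0.148066
UUU: m=81.2200, payoff=0.0000, prob=0.308471
Price = Σ prob·payoff / R^3 = 1.689679 / 1.685159 = 1.0027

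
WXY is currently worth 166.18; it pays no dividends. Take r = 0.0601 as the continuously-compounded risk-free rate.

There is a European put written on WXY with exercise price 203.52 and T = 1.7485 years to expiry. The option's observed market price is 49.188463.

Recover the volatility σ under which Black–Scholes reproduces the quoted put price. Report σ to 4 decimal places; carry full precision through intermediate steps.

sigma = 0.4416

At σ = 0.4416 the Black–Scholes value reproduces the quote:
σ√T = 0.4416·√1.7485 = 0.583931
d₁ = (ln(S/K) + (r+σ²/2)T) / (σ√T) = (ln(166.18/203.52) + (0.0601+0.4416²/2)·1.7485) / 0.583931 = (-0.202693 + 0.275573) / 0.583931 = 0.124809
d₂ = d₁ − σ√T = 0.124809 − 0.583931 = -0.459122
e^{−rT} = 0.900248
N(−d₁) = 0.450337,  N(−d₂) = 0.676927
V = K·e^{−rT}·N(−d₂) − S·N(−d₁) = 124.025508 − 74.837045 = 49.188463 (the quoted price), and the Black–Scholes price is strictly increasing in σ, so σ is unique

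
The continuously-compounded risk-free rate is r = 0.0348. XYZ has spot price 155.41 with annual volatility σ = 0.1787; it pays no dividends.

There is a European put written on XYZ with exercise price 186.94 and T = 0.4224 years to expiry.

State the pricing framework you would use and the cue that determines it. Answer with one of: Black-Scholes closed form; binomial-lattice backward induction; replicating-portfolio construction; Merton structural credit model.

Key observation: with XYZ following a GBM at constant σ and r, the European put struck at 186.94 prices in closed form — nothing here needs a stepwise model or a balance sheet.

framework: Black-Scholes closed form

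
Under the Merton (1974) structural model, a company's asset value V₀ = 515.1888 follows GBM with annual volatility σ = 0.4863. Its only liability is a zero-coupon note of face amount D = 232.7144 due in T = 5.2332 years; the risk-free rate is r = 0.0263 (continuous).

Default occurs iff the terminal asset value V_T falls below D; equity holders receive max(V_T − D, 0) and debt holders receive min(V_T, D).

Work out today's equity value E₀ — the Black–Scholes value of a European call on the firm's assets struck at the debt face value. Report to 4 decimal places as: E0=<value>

Equity is a call on the firm's assets struck at D = 232.7144:
d₁ = [ln(V₀/D) + (r + σ²/2)T] / (σ√T)
   = [ln(515.1888/232.7144) + (0.0263 + 0.5·0.4863²)·5.2332] / (0.4863·√5.2332)
   = [0.794721 + 0.756427] / 1.112469 = 1.394329
d₂ = d₁ − σ√T = 1.394329 − 1.112469 = 0.281860
N(d₁) = 0.918391,  N(d₂) = 0.610975,  e^(−rT) = 0.871418
E₀ = V₀·N(d₁) − D·e^(−rT)·N(d₂)
   = 515.1888·0.918391 − 232.7144·0.871418·0.610975 = 349.244186

E0=349.2442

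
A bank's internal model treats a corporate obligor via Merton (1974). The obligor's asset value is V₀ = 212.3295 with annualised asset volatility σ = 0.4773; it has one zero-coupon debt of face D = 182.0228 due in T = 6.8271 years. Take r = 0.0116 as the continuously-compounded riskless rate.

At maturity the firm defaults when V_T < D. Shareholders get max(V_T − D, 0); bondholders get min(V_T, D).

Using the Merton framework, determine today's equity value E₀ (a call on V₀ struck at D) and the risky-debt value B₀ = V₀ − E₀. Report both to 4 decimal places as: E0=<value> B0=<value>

E0=112.2950 B0=100.0345

Equity is a call on the firm's assets struck at D = 182.0228:
d₁ = [ln(V₀/D) + (r + σ²/2)T] / (σ√T)
   = [ln(212.3295/182.0228) + (0.0116 + 0.5·0.4773²)·6.8271] / (0.4773·√6.8271)
   = [0.154007 + 0.856853] / 1.247124 = 0.810554
d₂ = d₁ − σ√T = 0.810554 − 1.247124 = -0.436570
N(d₁) = 0.791189,  N(d₂) = 0.331212,  e^(−rT) = 0.923860
E₀ = V₀·N(d₁) − D·e^(−rT)·N(d₂)
   = 212.3295·0.791189 − 182.0228·0.923860·0.331212 = 112.295017
B₀ = V₀ − E₀ = 212.3295 − 112.295017 = 100.034483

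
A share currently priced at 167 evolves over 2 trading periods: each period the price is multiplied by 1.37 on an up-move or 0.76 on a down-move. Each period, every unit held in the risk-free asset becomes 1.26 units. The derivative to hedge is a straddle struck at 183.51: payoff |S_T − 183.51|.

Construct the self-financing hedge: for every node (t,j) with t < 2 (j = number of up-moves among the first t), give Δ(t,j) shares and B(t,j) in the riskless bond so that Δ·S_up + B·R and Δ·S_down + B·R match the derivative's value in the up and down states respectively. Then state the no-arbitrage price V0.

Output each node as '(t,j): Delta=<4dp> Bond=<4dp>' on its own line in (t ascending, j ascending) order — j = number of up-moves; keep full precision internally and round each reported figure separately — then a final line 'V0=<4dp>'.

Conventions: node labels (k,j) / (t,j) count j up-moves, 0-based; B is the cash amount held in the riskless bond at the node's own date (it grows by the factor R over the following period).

Risk-neutral probability p* = (R−d)/(u−d) = (1.26−0.76)/(1.37−0.76) = 0.8197.
At maturity the claim pays: V(2,0)=87.0508, V(2,1)=9.6296, V(2,2)=129.9323
  t=1,j=0: stock 126.9200 → up 173.8804 (V=9.6296), down 96.4592 (V=87.0508). Price 18.7229; hedge Δ=-1.0000, bond B=145.6429.
  t=1,j=1: stock 228.7900 → up 313.4423 (V=129.9323), down 173.8804 (V=9.6296). Price 85.9035; hedge Δ=0.8620, bond B=-111.3141.
  t=0,j=0: stock 167.0000 → up 228.7900 (V=85.9035), down 126.9200 (V=18.7229). Price 58.5626; hedge Δ=0.6595, bond B=-51.5695.
Verification: the root portfolio costs Δ(0,0)·S0 + B(0,0) = 58.5626, matching V0.

(0,0): Delta=0.6595 Bond=-51.5695
(1,0): Delta=-1.0000 Bond=145.6429
(1,1): Delta=0.8620 Bond=-111.3141
V0=58.5626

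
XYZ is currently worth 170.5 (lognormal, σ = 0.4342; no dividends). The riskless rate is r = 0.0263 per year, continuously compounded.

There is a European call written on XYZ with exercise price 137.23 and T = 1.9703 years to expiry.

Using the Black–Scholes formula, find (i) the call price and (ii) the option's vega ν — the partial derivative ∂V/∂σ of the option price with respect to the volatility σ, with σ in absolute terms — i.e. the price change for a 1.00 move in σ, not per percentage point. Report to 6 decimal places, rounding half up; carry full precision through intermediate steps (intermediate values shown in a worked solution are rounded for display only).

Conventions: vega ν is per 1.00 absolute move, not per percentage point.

price = 59.429480
ν = 72.289860

σ√T = 0.4342·√1.9703 = 0.609475
d₁ = (ln(S/K) + (r+σ²/2)T) / (σ√T) = (ln(170.5/137.23) + (0.0263+0.4342²/2)·1.9703) / 0.609475 = (0.217077 + 0.237549) / 0.609475 = 0.745930
d₂ = d₁ − σ√T = 0.745930 − 0.609475 = 0.136455
e^{−rT} = 0.949501
N(d₁) = 0.772145,  N(d₂) = 0.554269
Call price V = S·N(d₁) − K·e^{−rT}·N(d₂) = 131.650749 − 72.221269 = 59.429480
φ(d₁) = (1/√(2π))·e^{−d₁²/2} = 0.302056
ν = S·φ(d₁)·√T = 72.289860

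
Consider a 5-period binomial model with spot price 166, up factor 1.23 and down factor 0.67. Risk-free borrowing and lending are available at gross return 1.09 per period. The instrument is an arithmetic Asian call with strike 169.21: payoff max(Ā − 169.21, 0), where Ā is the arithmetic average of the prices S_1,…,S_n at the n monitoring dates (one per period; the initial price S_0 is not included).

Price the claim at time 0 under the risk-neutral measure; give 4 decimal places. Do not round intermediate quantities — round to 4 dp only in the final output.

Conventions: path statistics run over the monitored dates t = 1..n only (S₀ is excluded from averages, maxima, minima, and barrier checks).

price = 38.7220

Under the martingale measure an up-move has probability p* = 0.7500; value the claim as the probability-weighted average of per-path payoffs, discounted 5 periods at R = 1.09.
Enumerate all 2^5 = 32 price paths (U = up ×1.23, D = down ×0.67); each path with k up-moves has probability p*^k·(1−p*)^(5−k).
DDDDD: Ā=58.3054, payoff=0.0000, prob=0.000977
UDDDD: Ā=107.0383, payoff=0.0000, prob=0.002930
DUDDD: Ā=88.4463, payoff=0.0000, prob=0.002930
UUDDD: Ā=162.3715, payoff=0.0000, prob=0.008789
DDUDD: Ā=75.9896, payoff=0.0000, prob=0.002930
UDUDD: Ā=139.5034, payoff=0.0000, prob=0.008789
DUUDD: Ā=120.9114, payoff=0.0000, prob=0.008789
UUUDD: Ā=221.9716, payoff=52.7616, prob=0.026367
DDDUD: Ā=67.6437, payoff=0.0000, prob=0.002930
UDDUD: Ā=124.1817, payoff=0.0000, prob=0.008789
DUDUD: Ā=105.5897, payoff=0.0000, prob=0.008789
UUDUD: Ā=193.8437, payoff=24.6337, prob=0.026367
DDUUD: Ā=93.1330, payoff=0.0000, prob=0.008789
UDUUD: Ā=170.9756, payoff=1.7656, prob=0.026367
DUUUD: Ā=152.3836, payoff=0.0000, prob=0.026367
UUUUD: Ā=279.7490, payoff=110.5390, prob=0.079102
DDDDU: Ā=62.0519, payoff=0.0000, prob=0.002930
UDDDU: Ā=113.9162, payoff=0.0000, prob=0.008789
DUDDU: Ā=95.3242, payoff=0.0000, prob=0.008789
UUDDU: Ā=174.9981, payoff=5.7881, prob=0.026367
DDUDU: Ā=82.8675, payoff=0.0000, prob=0.008789
UDUDU: Ā=152.1299, payoff=0.0000, prob=0.026367
DUUDU: Ā=133.5379, payoff=0.0000, prob=0.026367
UUUDU: Ā=245.1517, payoff=75.9417, prob=0.079102
DDDUU: Ā=74.5216, payoff=0.0000, prob=0.008789
UDDUU: Ā=136.8083, payoff=0.0000, prob=0.026367
DUDUU: Ā=118.2163, payoff=0.0000, prob=0.026367
UUDUU: Ā=217.0239, payoff=47.8139, prob=0.079102
DDUUU: Ā=105.7596, payoff=0.0000, prob=0.026367
UDUUU: Ā=194.1557, payoff=24.9457, prob=0.079102
DUUUU: Ā=175.5637, payoff=6.3537, prob=0.079102
UUUUU: Ā=322.3036, payoff=153.0936, prob=0.237305
Price = Σ prob·payoff / R^5 = 59.578597 / 1.538624 = 38.7220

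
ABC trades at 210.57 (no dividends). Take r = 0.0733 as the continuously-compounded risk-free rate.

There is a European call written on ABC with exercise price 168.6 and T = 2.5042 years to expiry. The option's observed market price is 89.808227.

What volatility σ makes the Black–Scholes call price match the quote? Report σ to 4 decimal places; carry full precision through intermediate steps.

At σ = 0.4338 the Black–Scholes value reproduces the quote:
σ√T = 0.4338·√2.5042 = 0.686474
d₁ = (ln(S/K) + (r+σ²/2)T) / (σ√T) = (ln(210.57/168.6) + (0.0733+0.4338²/2)·2.5042) / 0.686474 = (0.222289 + 0.419181) / 0.686474 = 0.934442
d₂ = d₁ − σ√T = 0.934442 − 0.686474 = 0.247968
e^{−rT} = 0.832304
N(d₁) = 0.824962,  N(d₂) = 0.597921
V = S·N(d₁) − K·e^{−rT}·N(d₂) = 173.712263 − 83.904036 = 89.808227 (matching the quote); vega is positive throughout, so no other σ reproduces this price

sigma = 0.4338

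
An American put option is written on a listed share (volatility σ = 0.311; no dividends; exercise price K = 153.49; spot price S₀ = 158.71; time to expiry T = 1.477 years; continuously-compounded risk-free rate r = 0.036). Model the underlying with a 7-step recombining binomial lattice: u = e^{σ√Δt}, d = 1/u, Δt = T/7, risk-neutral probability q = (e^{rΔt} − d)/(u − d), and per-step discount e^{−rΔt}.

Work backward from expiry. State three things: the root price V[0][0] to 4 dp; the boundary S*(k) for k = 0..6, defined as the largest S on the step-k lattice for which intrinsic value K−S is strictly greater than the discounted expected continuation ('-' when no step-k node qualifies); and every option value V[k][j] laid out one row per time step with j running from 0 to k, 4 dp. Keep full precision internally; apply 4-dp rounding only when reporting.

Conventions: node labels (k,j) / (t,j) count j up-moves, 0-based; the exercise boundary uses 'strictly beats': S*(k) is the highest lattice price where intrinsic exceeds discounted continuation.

Δt=0.21100, u=1.15356, d=0.86688, q=0.49094, disc=e^(-rΔt)=0.99243
k=7 terminal: V=max(K-S,0) → 95.1038 75.7948 50.1001 15.9078 0.0000 0.0000 0.0000 0.0000
k=6: j=0 S=67.3523 intr=86.1377 cont=84.9762 V=86.1377[EX]; j=1 S=89.6265 intr=63.8635 cont=62.7021 V=63.8635[EX]; j=2 S=119.2670 intr=34.2230 cont=33.0615 V=34.2230[EX]; j=3 S=158.7100 intr=0.0000 cont=8.0367 V=8.0367[hold]; j=4 S=211.1973 intr=0.0000 cont=0.0000 V=0.0000[hold]; j=5 S=281.0427 intr=0.0000 cont=0.0000 V=0.0000[hold]; j=6 S=373.9869 intr=0.0000 cont=0.0000 V=0.0000[hold]  S*(6)=119.2670
k=5: j=0 S=77.6952 intr=75.7948 cont=74.6333 V=75.7948[EX]; j=1 S=103.3899 intr=50.1001 cont=48.9386 V=50.1001[EX]; j=2 S=137.5822 intr=15.9078 cont=21.2053 V=21.2053[hold]; j=3 S=183.0823 intr=0.0000 cont=4.0602 V=4.0602[hold]; j=4 S=243.6298 intr=0.0000 cont=0.0000 V=0.0000[hold]; j=5 S=324.2010 intr=0.0000 cont=0.0000 V=0.0000[hold]  S*(5)=103.3899
k=4: j=0 S=89.6265 intr=63.8635 cont=62.7021 V=63.8635[EX]; j=1 S=119.2670 intr=34.2230 cont=35.6426 V=35.6426[hold]; j=2 S=158.7100 intr=0.0000 cont=12.6913 V=12.6913[hold]; j=3 S=211.1973 intr=0.0000 cont=2.0512 V=2.0512[hold]; j=4 S=281.0427 intr=0.0000 cont=0.0000 V=0.0000[hold]  S*(4)=89.6265
k=3: j=0 S=103.3899 intr=50.1001 cont=49.6303 V=50.1001[EX]; j=1 S=137.5822 intr=15.9078 cont=24.1904 V=24.1904[hold]; j=2 S=183.0823 intr=0.0000 cont=7.4111 V=7.4111[hold]; j=3 S=243.6298 intr=0.0000 cont=1.0363 V=1.0363[hold]  S*(3)=103.3899
k=2: j=0 S=119.2670 intr=34.2230 cont=37.0970 V=37.0970[hold]; j=1 S=158.7100 intr=0.0000 cont=15.8320 V=15.8320[hold]; j=2 S=211.1973 intr=0.0000 cont=4.2490 V=4.2490[hold]  S*(2)=-
k=1: j=0 S=137.5822 intr=15.9078 cont=26.4554 V=26.4554[hold]; j=1 S=183.0823 intr=0.0000 cont=10.0686 V=10.0686[hold]  S*(1)=-
k=0: j=0 S=158.7100 intr=0.0000 cont=18.2711 V=18.2711[hold]  S*(0)=-

price = 18.2711
boundary = - - - 103.3899 89.6265 103.3899 119.2670
tree:
18.2711
26.4554 10.0686
37.0970 15.8320 4.2490
50.1001 24.1904 7.4111 1.0363
63.8635 35.6426 12.6913 2.0512 0.0000
75.7948 50.1001 21.2053 4.0602 0.0000 0.0000
86.1377 63.8635 34.2230 8.0367 0.0000 0.0000 0.0000
95.1038 75.7948 50.1001 15.9078 0.0000 0.0000 0.0000 0.0000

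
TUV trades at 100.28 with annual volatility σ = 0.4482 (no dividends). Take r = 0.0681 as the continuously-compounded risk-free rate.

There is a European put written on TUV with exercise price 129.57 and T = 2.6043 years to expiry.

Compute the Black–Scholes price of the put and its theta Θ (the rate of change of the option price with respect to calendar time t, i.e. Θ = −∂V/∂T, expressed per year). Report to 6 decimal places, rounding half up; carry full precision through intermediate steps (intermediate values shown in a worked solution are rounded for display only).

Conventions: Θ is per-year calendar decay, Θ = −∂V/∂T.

price = 33.764089
Θ = -0.348047

σ√T = 0.4482·√2.6043 = 0.723298
d₁ = (ln(S/K) + (r+σ²/2)T) / (σ√T) = (ln(100.28/129.57) + (0.0681+0.4482²/2)·2.6043) / 0.723298 = (-0.256255 + 0.438933) / 0.723298 = 0.252562
d₂ = d₁ − σ√T = 0.252562 − 0.723298 = -0.470736
e^{−rT} = 0.837484
N(−d₁) = 0.400303,  N(−d₂) = 0.681085
Put price V = K·e^{−rT}·N(−d₂) − S·N(−d₁) = 73.906492 − 40.142403 = 33.764089
φ(d₁) = (1/√(2π))·e^{−d₁²/2} = 0.386419
Θ = −S·φ(d₁)·σ/(2√T) + r·K·e^{−rT}·N(−d₂) = −5.381079 + 5.033032 = -0.348047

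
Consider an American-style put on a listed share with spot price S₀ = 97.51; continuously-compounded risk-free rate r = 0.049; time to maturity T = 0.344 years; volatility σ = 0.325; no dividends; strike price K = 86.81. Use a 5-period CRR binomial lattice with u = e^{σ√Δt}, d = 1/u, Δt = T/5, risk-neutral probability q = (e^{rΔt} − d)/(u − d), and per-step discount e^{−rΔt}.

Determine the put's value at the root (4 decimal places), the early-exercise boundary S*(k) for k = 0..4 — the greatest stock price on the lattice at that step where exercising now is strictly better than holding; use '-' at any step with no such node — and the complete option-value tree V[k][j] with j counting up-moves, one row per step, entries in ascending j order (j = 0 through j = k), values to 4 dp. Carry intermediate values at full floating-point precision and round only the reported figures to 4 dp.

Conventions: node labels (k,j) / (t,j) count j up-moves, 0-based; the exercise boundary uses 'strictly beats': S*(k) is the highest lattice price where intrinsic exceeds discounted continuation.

params: Δt=0.06880 u=1.08899 d=0.91829 q=0.49848 e^(-rΔt)=0.99663
t_5 payoffs: 23.1395 11.3038 0.0000 0.0000 0.0000 0.0000
t_4: node(4,0) S=69.3363 payoff=17.4737 vs cont=17.1816 → 17.4737 [stop]  node(4,1) S=82.2252 payoff=4.5848 vs cont=5.6500 → 5.6500 [wait]  node(4,2) S=97.5100 payoff=0.0000 vs cont=0.0000 → 0.0000 [wait]  node(4,3) S=115.6361 payoff=0.0000 vs cont=0.0000 → 0.0000 [wait]  node(4,4) S=137.1317 payoff=0.0000 vs cont=0.0000 → 0.0000 [wait]  ⇒ S*(4)=69.3363
t_3: node(3,0) S=75.5062 payoff=11.3038 vs cont=11.5408 → 11.5408 [wait]  node(3,1) S=89.5420 payoff=0.0000 vs cont=2.8240 → 2.8240 [wait]  node(3,2) S=106.1870 payoff=0.0000 vs cont=0.0000 → 0.0000 [wait]  node(3,3) S=125.9261 payoff=0.0000 vs cont=0.0000 → 0.0000 [wait]  ⇒ S*(3)=-
t_2: node(2,0) S=82.2252 payoff=4.5848 vs cont=7.1714 → 7.1714 [wait]  node(2,1) S=97.5100 payoff=0.0000 vs cont=1.4115 → 1.4115 [wait]  node(2,2) S=115.6361 payoff=0.0000 vs cont=0.0000 → 0.0000 [wait]  ⇒ S*(2)=-
t_1: node(1,0) S=89.5420 payoff=0.0000 vs cont=4.2857 → 4.2857 [wait]  node(1,1) S=106.1870 payoff=0.0000 vs cont=0.7055 → 0.7055 [wait]  ⇒ S*(1)=-
t_0: node(0,0) S=97.5100 payoff=0.0000 vs cont=2.4926 → 2.4926 [wait]  ⇒ S*(0)=-

price = 2.4926
boundary = - - - - 69.3363
tree:
2.4926
4.2857 0.7055
7.1714 1.4115 0.0000
11.5408 2.8240 0.0000 0.0000
17.4737 5.6500 0.0000 0.0000 0.0000
23.1395 11.3038 0.0000 0.0000 0.0000 0.0000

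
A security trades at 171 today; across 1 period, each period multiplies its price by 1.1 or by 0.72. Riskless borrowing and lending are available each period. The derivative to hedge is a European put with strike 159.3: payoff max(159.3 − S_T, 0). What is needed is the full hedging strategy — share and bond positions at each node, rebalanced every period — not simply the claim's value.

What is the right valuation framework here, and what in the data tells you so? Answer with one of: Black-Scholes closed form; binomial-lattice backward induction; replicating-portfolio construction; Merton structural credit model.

Key observation: the mandate to exhibit the hedge at every date and state singles out the replicating-portfolio construction on the 1-period tree with factors 1.1 and 0.72 from 171.

framework: replicating-portfolio construction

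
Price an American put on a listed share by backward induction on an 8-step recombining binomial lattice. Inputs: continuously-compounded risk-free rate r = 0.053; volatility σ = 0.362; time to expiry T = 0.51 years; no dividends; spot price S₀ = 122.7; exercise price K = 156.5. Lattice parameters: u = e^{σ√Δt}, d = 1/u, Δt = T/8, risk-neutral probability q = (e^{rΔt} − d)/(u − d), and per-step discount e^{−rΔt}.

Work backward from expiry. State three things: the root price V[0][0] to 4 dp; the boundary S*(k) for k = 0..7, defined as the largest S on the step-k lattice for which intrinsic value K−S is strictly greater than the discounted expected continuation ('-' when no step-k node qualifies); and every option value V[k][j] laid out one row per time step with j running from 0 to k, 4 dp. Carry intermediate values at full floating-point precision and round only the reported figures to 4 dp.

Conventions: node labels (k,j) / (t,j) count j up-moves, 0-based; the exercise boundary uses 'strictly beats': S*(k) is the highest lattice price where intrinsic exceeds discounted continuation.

Δt=0.06375  u=1.09571  d=0.91265  q=0.49565  discount=0.99663
step 8 (expiry): payoffs max(K−S,0) = 97.4409 85.5951 71.3733 54.2990 33.8000 9.1894 0.0000 0.0000 0.0000
step 7: (k=7,j=0): S=64.7115, K−S=91.7885, hold=91.2606 ⇒ V=91.7885 exercise | (k=7,j=1): S=77.6910, K−S=78.8090, hold=78.2811 ⇒ V=78.8090 exercise | (k=7,j=2): S=93.2739, K−S=63.2261, hold=62.6982 ⇒ V=63.2261 exercise | (k=7,j=3): S=111.9824, K−S=44.5176, hold=43.9897 ⇒ V=44.5176 exercise | (k=7,j=4): S=134.4433, K−S=22.0567, hold=21.5288 ⇒ V=22.0567 exercise | (k=7,j=5): S=161.4094, K−S=0.0000, hold=4.6190 ⇒ V=4.6190 continue | (k=7,j=6): S=193.7842, K−S=0.0000, hold=0.0000 ⇒ V=0.0000 continue | (k=7,j=7): S=232.6525, K−S=0.0000, hold=0.0000 ⇒ V=0.0000 continue  boundary S*=134.4433
step 6: (k=6,j=0): S=70.9049, K−S=85.5951, hold=85.0672 ⇒ V=85.5951 exercise | (k=6,j=1): S=85.1267, K−S=71.3733, hold=70.8455 ⇒ V=71.3733 exercise | (k=6,j=2): S=102.2010, K−S=54.2990, hold=53.7711 ⇒ V=54.2990 exercise | (k=6,j=3): S=122.7000, K−S=33.8000, hold=33.2721 ⇒ V=33.8000 exercise | (k=6,j=4): S=147.3106, K−S=9.1894, hold=13.3684 ⇒ V=13.3684 continue | (k=6,j=5): S=176.8575, K−S=0.0000, hold=2.3217 ⇒ V=2.3217 continue | (k=6,j=6): S=212.3308, K−S=0.0000, hold=0.0000 ⇒ V=0.0000 continue  boundary S*=122.7000
step 5: (k=5,j=0): S=77.6910, K−S=78.8090, hold=78.2811 ⇒ V=78.8090 exercise | (k=5,j=1): S=93.2739, K−S=63.2261, hold=62.6982 ⇒ V=63.2261 exercise | (k=5,j=2): S=111.9824, K−S=44.5176, hold=43.9897 ⇒ V=44.5176 exercise | (k=5,j=3): S=134.4433, K−S=22.0567, hold=23.5931 ⇒ V=23.5931 continue | (k=5,j=4): S=161.4094, K−S=0.0000, hold=7.8664 ⇒ V=7.8664 continue | (k=5,j=5): S=193.7842, K−S=0.0000, hold=1.1670 ⇒ V=1.1670 continue  boundary S*=111.9824
step 4: (k=4,j=0): S=85.1267, K−S=71.3733, hold=70.8455 ⇒ V=71.3733 exercise | (k=4,j=1): S=102.2010, K−S=54.2990, hold=53.7711 ⇒ V=54.2990 exercise | (k=4,j=2): S=122.7000, K−S=33.8000, hold=34.0311 ⇒ V=34.0311 continue | (k=4,j=3): S=147.3106, K−S=9.1894, hold=15.7448 ⇒ V=15.7448 continue | (k=4,j=4): S=176.8575, K−S=0.0000, hold=4.5305 ⇒ V=4.5305 continue  boundary S*=102.2010
step 3: (k=3,j=0): S=93.2739, K−S=63.2261, hold=62.6982 ⇒ V=63.2261 exercise | (k=3,j=1): S=111.9824, K−S=44.5176, hold=44.1039 ⇒ V=44.5176 exercise | (k=3,j=2): S=134.4433, K−S=22.0567, hold=24.8832 ⇒ V=24.8832 continue | (k=3,j=3): S=161.4094, K−S=0.0000, hold=10.1520 ⇒ V=10.1520 continue  boundary S*=111.9824
step 2: (k=2,j=0): S=102.2010, K−S=54.2990, hold=53.7711 ⇒ V=54.2990 exercise | (k=2,j=1): S=122.7000, K−S=33.8000, hold=34.6684 ⇒ V=34.6684 continue | (k=2,j=2): S=147.3106, K−S=9.1894, hold=17.5223 ⇒ V=17.5223 continue  boundary S*=102.2010
step 1: (k=1,j=0): S=111.9824, K−S=44.5176, hold=44.4187 ⇒ V=44.5176 exercise | (k=1,j=1): S=134.4433, K−S=22.0567, hold=26.0816 ⇒ V=26.0816 continue  boundary S*=111.9824
step 0: (k=0,j=0): S=122.7000, K−S=33.8000, hold=35.2604 ⇒ V=35.2604 continue  boundary S*=-

price = 35.2604
boundary = - 111.9824 102.2010 111.9824 102.2010 111.9824 122.7000 134.4433
tree:
35.2604
44.5176 26.0816
54.2990 34.6684 17.5223
63.2261 44.5176 24.8832 10.1520
71.3733 54.2990 34.0311 15.7448 4.5305
78.8090 63.2261 44.5176 23.5931 7.8664 1.1670
85.5951 71.3733 54.2990 33.8000 13.3684 2.3217 0.0000
91.7885 78.8090 63.2261 44.5176 22.0567 4.6190 0.0000 0.0000
97.4409 85.5951 71.3733 54.2990 33.8000 9.1894 0.0000 0.0000 0.0000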